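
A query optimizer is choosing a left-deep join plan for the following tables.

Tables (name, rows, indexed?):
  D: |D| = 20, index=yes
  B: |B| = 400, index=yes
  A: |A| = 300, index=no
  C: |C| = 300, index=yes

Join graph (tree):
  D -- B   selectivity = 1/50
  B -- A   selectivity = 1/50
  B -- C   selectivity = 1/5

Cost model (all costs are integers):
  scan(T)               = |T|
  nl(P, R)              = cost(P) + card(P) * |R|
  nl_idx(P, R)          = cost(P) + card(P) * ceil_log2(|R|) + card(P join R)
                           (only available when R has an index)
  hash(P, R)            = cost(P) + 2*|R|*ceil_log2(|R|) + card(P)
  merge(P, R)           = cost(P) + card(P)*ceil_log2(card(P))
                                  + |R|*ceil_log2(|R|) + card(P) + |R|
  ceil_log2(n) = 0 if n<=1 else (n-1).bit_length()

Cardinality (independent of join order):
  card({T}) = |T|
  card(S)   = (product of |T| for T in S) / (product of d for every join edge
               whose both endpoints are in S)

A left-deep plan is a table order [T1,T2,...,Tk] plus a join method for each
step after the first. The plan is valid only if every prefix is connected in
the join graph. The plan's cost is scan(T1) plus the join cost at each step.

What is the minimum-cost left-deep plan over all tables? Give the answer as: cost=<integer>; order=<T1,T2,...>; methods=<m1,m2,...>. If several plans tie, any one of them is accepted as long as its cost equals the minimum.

cost=11160; order=D,B,A,C; methods=nl_idx,merge,hash

Selinger DP (subsets sized 1..n):
  {D}: scan cost=20, card=20
  {B}: scan cost=400, card=400
  {A}: scan cost=300, card=300
  {C}: scan cost=300, card=300
  {BD}: card=160; try (B,nl_idx)→360, (D,hash)→1000, (D,nl_idx)→2560, (B,merge)→4140, (D,merge)→4520, (B,hash)→7240 …(+2); best=360 via (B,nl_idx)
  {AB}: card=2400; try (B,nl_idx)→5400, (A,hash)→6200, (B,merge)→7300, (A,merge)→7400, (B,hash)→7800, (B,nl)→120300 …(+1); best=5400 via (B,nl_idx)
  {BC}: card=24000; try (C,hash)→6200, (B,merge)→7300, (C,merge)→7400, (B,hash)→7800, (B,nl_idx)→27000, (C,nl_idx)→28000 …(+2); best=6200 via (C,hash)
  {ABD}: card=960; try (A,merge)→4800, (A,hash)→5920, (D,hash)→8000, (D,nl_idx)→18360, (D,merge)→36720, (A,nl)→48360 …(+1); best=4800 via (A,merge)
  {BCD}: card=9600; try (C,merge)→4800, (C,hash)→5920, (C,nl_idx)→11400, (D,hash)→30400, (C,nl)→48360, (D,nl_idx)→135800 …(+2); best=4800 via (C,merge)
  {ABC}: card=144000; try (C,hash)→13200, (A,hash)→35600, (C,merge)→39600, (C,nl_idx)→171000, (A,merge)→393200, (C,nl)→725400 …(+1); best=13200 via (C,hash)
  {ABCD}: card=57600; try (C,hash)→11160, (C,merge)→18360, (A,hash)→19800, (C,nl_idx)→71040, (A,merge)→151800, (D,hash)→157400 …(+5); best=11160 via (C,hash)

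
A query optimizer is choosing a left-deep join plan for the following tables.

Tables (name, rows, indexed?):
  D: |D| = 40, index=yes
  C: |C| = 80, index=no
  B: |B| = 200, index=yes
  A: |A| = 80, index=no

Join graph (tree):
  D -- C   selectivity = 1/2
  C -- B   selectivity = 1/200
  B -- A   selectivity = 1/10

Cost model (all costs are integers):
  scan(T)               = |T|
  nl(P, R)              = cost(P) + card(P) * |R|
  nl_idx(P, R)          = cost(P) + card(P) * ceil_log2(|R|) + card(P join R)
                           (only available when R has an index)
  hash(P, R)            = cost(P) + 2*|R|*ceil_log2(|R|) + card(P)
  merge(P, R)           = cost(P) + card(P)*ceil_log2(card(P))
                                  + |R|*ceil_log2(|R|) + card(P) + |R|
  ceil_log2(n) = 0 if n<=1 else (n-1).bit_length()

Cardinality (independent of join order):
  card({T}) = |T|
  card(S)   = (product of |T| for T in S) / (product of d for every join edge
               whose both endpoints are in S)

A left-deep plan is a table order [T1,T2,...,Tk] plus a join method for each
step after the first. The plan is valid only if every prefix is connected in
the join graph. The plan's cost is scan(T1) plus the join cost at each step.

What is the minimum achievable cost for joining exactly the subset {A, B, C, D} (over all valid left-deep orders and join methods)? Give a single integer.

3120

Selinger DP over subsets of {A,B,C,D}:
  {D}: scan cost=40, card=40
  {C}: scan cost=80, card=80
  {B}: scan cost=200, card=200
  {A}: scan cost=80, card=80
  {CD}: card=1600; try (D,hash)→640, (C,merge)→960, (D,merge)→1000, (C,hash)→1200, (D,nl_idx)→2160, (C,nl)→3240 …(+1); best=640 via (D,hash)
  {BC}: card=80; try (B,nl_idx)→800, (C,hash)→1520, (B,merge)→2520, (C,merge)→2640, (B,hash)→3360, (B,nl)→16080 …(+1); best=800 via (B,nl_idx)
  {AB}: card=1600; try (A,hash)→1520, (B,nl_idx)→2320, (B,merge)→2520, (A,merge)→2640, (B,hash)→3360, (B,nl)→16080 …(+1); best=1520 via (A,hash)
  {BCD}: card=1600; try (D,hash)→1360, (D,merge)→1720, (D,nl_idx)→2880, (D,nl)→4000, (B,hash)→5440, (B,nl_idx)→15040 …(+2); best=1360 via (D,hash)
  {ABC}: card=640; try (A,hash)→2000, (A,merge)→2080, (C,hash)→4240, (A,nl)→7200, (C,merge)→21360, (C,nl)→129520; best=2000 via (A,hash)
  {ABCD}: card=12800; try (D,hash)→3120, (A,hash)→4080, (D,merge)→9320, (D,nl_idx)→18640, (A,merge)→21200, (D,nl)→27600 …(+1); best=3120 via (D,hash)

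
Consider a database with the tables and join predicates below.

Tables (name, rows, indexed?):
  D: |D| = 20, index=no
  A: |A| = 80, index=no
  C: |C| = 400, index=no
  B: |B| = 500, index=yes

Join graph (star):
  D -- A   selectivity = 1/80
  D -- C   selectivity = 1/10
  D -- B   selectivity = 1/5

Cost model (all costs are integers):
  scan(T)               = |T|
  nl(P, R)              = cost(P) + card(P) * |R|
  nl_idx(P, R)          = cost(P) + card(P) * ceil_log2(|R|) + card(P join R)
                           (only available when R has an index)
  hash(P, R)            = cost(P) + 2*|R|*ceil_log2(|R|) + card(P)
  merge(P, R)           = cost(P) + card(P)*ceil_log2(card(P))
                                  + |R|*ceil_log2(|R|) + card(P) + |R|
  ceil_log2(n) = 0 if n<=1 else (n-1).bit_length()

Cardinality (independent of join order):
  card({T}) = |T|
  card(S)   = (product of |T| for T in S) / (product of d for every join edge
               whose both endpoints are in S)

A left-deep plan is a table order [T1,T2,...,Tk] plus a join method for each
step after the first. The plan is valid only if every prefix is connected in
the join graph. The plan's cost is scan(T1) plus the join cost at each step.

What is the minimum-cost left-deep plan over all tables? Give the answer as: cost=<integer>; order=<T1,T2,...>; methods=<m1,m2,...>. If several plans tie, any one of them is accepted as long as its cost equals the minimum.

cost=11740; order=A,D,B,C; methods=hash,nl_idx,hash

Selinger DP (subsets sized 1..n):
  {D}: scan cost=20, card=20
  {A}: scan cost=80, card=80
  {C}: scan cost=400, card=400
  {B}: scan cost=500, card=500
  {AD}: card=20; try (D,hash)→360, (A,merge)→780, (D,merge)→840, (A,hash)→1160, (A,nl)→1620, (D,nl)→1680; best=360 via (D,hash)
  {CD}: card=800; try (D,hash)→1000, (C,merge)→4140, (D,merge)→4520, (C,hash)→7240, (C,nl)→8020, (D,nl)→8400; best=1000 via (D,hash)
  {BD}: card=2000; try (D,hash)→1200, (B,nl_idx)→2200, (B,merge)→5140, (D,merge)→5620, (B,hash)→9040, (B,nl)→10020 …(+1); best=1200 via (D,hash)
  {ACD}: card=800; try (A,hash)→2920, (C,merge)→4480, (C,hash)→7580, (C,nl)→8360, (A,merge)→10440, (A,nl)→65000; best=2920 via (A,hash)
  {ABD}: card=2000; try (B,nl_idx)→2540, (A,hash)→4320, (B,merge)→5480, (B,hash)→9380, (B,nl)→10360, (A,merge)→25840 …(+1); best=2540 via (B,nl_idx)
  {BCD}: card=80000; try (C,hash)→10400, (B,hash)→10800, (B,merge)→14800, (C,merge)→29200, (B,nl_idx)→88200, (B,nl)→401000 …(+1); best=10400 via (C,hash)
  {ABCD}: card=80000; try (C,hash)→11740, (B,hash)→12720, (B,merge)→16720, (C,merge)→30540, (B,nl_idx)→90120, (A,hash)→91520 …(+4); best=11740 via (C,hash)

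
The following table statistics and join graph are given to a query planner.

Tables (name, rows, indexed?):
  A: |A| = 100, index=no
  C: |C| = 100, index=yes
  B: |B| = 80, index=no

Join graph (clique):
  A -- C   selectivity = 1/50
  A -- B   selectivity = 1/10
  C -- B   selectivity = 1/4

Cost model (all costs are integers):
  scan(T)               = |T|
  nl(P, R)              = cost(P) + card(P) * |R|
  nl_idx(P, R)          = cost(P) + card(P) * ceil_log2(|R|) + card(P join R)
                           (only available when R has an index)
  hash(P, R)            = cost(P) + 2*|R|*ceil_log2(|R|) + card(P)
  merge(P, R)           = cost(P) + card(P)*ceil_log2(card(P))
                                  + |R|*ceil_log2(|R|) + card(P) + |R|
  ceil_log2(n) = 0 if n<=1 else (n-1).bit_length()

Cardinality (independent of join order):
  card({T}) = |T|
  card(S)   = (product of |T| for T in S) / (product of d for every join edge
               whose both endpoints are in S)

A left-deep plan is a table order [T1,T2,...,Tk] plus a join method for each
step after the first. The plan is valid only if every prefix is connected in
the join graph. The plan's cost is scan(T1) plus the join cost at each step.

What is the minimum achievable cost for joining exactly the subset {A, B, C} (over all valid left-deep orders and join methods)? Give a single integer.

Selinger DP over subsets of {A,B,C}:
  {A}: scan cost=100, card=100
  {C}: scan cost=100, card=100
  {B}: scan cost=80, card=80
  {AC}: card=200; try (C,nl_idx)→1000, (C,hash)→1600, (A,hash)→1600, (C,merge)→1700, (A,merge)→1700, (C,nl)→10100 …(+1); best=1000 via (C,nl_idx)
  {AB}: card=800; try (B,hash)→1320, (A,merge)→1520, (B,merge)→1540, (A,hash)→1560, (A,nl)→8080, (B,nl)→8100; best=1320 via (B,hash)
  {BC}: card=2000; try (B,hash)→1320, (C,merge)→1520, (B,merge)→1540, (C,hash)→1560, (C,nl_idx)→2640, (C,nl)→8080 …(+1); best=1320 via (B,hash)
  {ABC}: card=400; try (B,hash)→2320, (B,merge)→3440, (C,hash)→3520, (A,hash)→4720, (C,nl_idx)→7320, (C,merge)→10920 …(+4); best=2320 via (B,hash)

2320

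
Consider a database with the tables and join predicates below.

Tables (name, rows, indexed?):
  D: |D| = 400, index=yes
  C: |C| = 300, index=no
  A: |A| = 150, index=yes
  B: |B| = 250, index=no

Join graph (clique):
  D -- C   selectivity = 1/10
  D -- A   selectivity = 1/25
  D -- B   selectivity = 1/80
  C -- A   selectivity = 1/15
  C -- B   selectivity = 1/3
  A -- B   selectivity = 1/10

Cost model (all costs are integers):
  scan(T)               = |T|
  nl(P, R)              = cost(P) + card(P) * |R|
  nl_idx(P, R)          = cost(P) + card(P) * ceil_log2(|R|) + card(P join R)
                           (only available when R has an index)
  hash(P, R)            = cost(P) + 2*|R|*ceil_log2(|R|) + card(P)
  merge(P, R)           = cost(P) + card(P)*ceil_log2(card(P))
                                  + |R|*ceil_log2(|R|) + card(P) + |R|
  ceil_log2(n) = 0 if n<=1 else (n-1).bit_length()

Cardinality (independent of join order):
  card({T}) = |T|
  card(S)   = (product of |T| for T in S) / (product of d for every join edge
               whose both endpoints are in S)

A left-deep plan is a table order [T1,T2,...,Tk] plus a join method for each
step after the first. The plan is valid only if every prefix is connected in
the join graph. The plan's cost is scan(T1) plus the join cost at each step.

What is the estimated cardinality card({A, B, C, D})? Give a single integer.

Tables in S: A(150), B(250), C(300), D(400)
Edges inside S: D-C(d=10), D-A(d=25), D-B(d=80), C-A(d=15), C-B(d=3), A-B(d=10)
numerator = 150 * 250 * 300 * 400 = 4500000000
denominator = 10 * 25 * 80 * 15 * 3 * 10 = 9000000
card(S) = 4500000000 / 9000000 = 500

500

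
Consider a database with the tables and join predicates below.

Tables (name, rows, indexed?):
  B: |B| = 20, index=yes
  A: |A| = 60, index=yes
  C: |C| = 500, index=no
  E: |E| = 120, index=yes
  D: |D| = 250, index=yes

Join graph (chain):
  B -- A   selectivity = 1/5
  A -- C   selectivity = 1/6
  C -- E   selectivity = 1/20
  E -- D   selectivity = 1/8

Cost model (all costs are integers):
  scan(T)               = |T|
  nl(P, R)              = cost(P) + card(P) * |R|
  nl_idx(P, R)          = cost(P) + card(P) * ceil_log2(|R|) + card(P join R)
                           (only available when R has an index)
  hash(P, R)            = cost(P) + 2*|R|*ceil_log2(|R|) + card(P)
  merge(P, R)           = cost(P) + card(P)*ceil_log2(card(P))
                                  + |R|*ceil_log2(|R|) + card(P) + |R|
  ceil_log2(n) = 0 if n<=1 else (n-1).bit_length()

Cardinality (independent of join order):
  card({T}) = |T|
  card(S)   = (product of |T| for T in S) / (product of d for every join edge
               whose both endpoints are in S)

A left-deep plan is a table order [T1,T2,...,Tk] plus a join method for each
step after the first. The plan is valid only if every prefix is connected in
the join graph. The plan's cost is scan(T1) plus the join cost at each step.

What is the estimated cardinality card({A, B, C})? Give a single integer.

20000

Tables in S: A(60), B(20), C(500)
Edges inside S: B-A(d=5), A-C(d=6)
numerator = 60 * 20 * 500 = 600000
denominator = 5 * 6 = 30
card(S) = 600000 / 30 = 20000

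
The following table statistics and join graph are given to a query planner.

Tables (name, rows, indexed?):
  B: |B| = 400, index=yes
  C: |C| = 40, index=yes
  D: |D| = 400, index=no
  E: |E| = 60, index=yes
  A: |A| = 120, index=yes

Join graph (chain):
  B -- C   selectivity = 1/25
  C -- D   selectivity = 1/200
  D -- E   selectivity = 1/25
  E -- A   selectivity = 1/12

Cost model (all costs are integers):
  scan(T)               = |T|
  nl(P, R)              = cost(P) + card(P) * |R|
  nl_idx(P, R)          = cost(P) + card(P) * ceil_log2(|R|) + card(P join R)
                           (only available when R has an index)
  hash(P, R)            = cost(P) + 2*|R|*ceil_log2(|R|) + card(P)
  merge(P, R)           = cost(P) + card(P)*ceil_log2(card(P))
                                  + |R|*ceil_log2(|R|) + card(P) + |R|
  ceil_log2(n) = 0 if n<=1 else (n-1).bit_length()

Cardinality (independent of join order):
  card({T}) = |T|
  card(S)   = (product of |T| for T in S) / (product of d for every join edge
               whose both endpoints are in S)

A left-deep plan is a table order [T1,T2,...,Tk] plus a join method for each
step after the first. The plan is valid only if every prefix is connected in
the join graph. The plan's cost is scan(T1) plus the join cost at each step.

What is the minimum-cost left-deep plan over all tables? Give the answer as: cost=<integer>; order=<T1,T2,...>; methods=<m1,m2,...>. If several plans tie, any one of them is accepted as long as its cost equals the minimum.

Selinger DP (subsets sized 1..n):
  {B}: scan cost=400, card=400
  {C}: scan cost=40, card=40
  {D}: scan cost=400, card=400
  {E}: scan cost=60, card=60
  {A}: scan cost=120, card=120
  {BC}: card=640; try (B,nl_idx)→1040, (C,hash)→1280, (C,nl_idx)→3440, (B,merge)→4320, (C,merge)→4680, (B,hash)→7280 …(+2); best=1040 via (B,nl_idx)
  {CD}: card=80; try (C,hash)→1280, (C,nl_idx)→2880, (D,merge)→4320, (C,merge)→4680, (D,hash)→7280, (D,nl)→16040 …(+1); best=1280 via (C,hash)
  {DE}: card=960; try (E,hash)→1520, (E,nl_idx)→3760, (D,merge)→4480, (E,merge)→4820, (D,hash)→7320, (D,nl)→24060 …(+1); best=1520 via (E,hash)
  {AE}: card=600; try (E,hash)→960, (A,nl_idx)→1080, (E,nl_idx)→1440, (A,merge)→1440, (E,merge)→1500, (A,hash)→1800 …(+2); best=960 via (E,hash)
  {BCD}: card=1280; try (B,nl_idx)→3280, (B,merge)→5920, (B,hash)→8560, (D,hash)→8880, (D,merge)→12080, (B,nl)→33280 …(+1); best=3280 via (B,nl_idx)
  {CDE}: card=192; try (E,nl_idx)→1952, (E,hash)→2080, (E,merge)→2340, (C,hash)→2960, (E,nl)→6080, (C,nl_idx)→7472 …(+2); best=1952 via (E,nl_idx)
  {ADE}: card=9600; try (A,hash)→4160, (D,hash)→8760, (D,merge)→11560, (A,merge)→13040, (A,nl_idx)→17840, (A,nl)→116720 …(+1); best=4160 via (A,hash)
  {BCDE}: card=3072; try (E,hash)→5280, (B,nl_idx)→6752, (B,merge)→7680, (B,hash)→9344, (E,nl_idx)→14032, (E,merge)→19060 …(+2); best=5280 via (E,hash)
  {ACDE}: card=1920; try (A,hash)→3824, (A,merge)→4640, (A,nl_idx)→5216, (C,hash)→14240, (A,nl)→24992, (C,nl_idx)→63680 …(+2); best=3824 via (A,hash)
  {ABCDE}: card=30720; try (A,hash)→10032, (B,hash)→12944, (B,merge)→30864, (A,merge)→46176, (B,nl_idx)→51824, (A,nl_idx)→57504 …(+2); best=10032 via (A,hash)

cost=10032; order=D,C,B,E,A; methods=hash,nl_idx,hash,hash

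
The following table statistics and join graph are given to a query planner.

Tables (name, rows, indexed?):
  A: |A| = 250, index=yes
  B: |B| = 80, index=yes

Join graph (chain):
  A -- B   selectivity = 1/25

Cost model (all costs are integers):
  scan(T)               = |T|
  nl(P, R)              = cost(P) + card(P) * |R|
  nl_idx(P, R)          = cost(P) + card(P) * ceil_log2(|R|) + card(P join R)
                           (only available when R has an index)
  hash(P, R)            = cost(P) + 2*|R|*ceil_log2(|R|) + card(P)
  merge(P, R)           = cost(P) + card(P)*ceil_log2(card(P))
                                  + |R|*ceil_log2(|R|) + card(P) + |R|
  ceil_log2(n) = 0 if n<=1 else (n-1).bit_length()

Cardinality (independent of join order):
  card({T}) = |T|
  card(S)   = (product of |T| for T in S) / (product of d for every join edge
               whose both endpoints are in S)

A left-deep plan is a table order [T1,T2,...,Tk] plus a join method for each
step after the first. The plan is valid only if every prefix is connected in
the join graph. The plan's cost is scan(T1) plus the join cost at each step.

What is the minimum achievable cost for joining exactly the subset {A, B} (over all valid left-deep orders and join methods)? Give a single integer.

Selinger DP over subsets of {A,B}:
  {A}: scan cost=250, card=250
  {B}: scan cost=80, card=80
  {AB}: card=800; try (A,nl_idx)→1520, (B,hash)→1620, (B,nl_idx)→2800, (A,merge)→2970, (B,merge)→3140, (A,hash)→4160 …(+2); best=1520 via (A,nl_idx)

1520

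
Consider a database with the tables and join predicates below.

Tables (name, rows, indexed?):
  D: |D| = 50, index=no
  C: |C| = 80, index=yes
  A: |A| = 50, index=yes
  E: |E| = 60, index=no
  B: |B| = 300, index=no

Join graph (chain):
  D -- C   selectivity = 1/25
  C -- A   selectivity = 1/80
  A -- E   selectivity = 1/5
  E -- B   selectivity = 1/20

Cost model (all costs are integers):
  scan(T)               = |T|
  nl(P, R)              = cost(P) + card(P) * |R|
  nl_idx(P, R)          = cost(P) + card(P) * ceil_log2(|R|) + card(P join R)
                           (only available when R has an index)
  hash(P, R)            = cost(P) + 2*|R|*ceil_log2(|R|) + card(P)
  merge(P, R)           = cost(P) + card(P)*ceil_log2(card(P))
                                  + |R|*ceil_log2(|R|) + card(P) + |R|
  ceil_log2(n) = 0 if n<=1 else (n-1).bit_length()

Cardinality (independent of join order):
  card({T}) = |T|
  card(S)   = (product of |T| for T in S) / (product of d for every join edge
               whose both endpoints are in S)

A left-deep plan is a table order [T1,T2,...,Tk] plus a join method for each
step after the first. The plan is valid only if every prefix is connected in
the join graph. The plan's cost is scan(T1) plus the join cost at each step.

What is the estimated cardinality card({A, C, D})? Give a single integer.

100

Tables in S: A(50), C(80), D(50)
Edges inside S: D-C(d=25), C-A(d=80)
numerator = 50 * 80 * 50 = 200000
denominator = 25 * 80 = 2000
card(S) = 200000 / 2000 = 100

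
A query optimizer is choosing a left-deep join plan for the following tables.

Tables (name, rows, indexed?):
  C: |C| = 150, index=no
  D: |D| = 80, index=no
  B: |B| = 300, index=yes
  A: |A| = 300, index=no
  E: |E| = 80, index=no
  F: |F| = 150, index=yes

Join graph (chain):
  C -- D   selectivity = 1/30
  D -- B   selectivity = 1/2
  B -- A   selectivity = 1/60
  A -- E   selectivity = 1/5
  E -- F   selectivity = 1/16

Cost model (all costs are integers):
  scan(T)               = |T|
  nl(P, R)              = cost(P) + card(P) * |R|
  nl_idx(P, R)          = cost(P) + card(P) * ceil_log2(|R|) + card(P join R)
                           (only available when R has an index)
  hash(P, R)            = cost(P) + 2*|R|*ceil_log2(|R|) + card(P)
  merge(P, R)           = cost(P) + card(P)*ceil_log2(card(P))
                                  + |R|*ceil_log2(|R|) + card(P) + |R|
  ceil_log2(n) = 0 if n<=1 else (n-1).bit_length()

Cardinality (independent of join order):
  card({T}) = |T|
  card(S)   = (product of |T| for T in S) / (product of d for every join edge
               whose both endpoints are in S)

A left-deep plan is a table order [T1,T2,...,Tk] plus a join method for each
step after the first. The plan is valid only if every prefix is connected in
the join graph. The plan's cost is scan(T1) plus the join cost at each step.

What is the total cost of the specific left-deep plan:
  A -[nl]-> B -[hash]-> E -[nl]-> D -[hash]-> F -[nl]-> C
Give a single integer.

1352975320

step 1: scan A: cost=300, card=300
step 2: join B via nl
    card(P join B) = 300*300/(60) = 1500
    cost = 300 + 300*300 = 90300
step 3: join E via hash
    card(P join E) = 1500*80/(5) = 24000
    cost = 90300 + 2*80*7 + 1500 = 92920
step 4: join D via nl
    card(P join D) = 24000*80/(2) = 960000
    cost = 92920 + 24000*80 = 2012920
step 5: join F via hash
    card(P join F) = 960000*150/(16) = 9000000
    cost = 2012920 + 2*150*8 + 960000 = 2975320
step 6: join C via nl
    card(P join C) = 9000000*150/(30) = 45000000
    cost = 2975320 + 9000000*150 = 1352975320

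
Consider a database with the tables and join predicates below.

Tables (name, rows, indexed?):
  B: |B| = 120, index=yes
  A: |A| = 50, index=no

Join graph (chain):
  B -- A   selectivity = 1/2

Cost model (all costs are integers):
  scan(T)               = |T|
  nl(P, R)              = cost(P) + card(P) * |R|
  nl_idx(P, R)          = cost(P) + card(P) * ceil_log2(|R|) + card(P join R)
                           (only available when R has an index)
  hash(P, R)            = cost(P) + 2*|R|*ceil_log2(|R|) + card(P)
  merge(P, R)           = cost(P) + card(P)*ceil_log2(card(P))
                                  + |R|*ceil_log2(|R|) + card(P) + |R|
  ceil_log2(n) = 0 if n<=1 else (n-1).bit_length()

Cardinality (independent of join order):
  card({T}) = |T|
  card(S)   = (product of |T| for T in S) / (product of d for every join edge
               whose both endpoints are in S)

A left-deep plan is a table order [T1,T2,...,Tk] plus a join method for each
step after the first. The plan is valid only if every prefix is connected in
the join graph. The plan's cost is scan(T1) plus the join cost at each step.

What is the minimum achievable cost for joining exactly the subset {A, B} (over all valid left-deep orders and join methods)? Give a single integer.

840

Selinger DP over subsets of {A,B}:
  {B}: scan cost=120, card=120
  {A}: scan cost=50, card=50
  {AB}: card=3000; try (A,hash)→840, (B,merge)→1360, (A,merge)→1430, (B,hash)→1780, (B,nl_idx)→3400, (B,nl)→6050 …(+1); best=840 via (A,hash)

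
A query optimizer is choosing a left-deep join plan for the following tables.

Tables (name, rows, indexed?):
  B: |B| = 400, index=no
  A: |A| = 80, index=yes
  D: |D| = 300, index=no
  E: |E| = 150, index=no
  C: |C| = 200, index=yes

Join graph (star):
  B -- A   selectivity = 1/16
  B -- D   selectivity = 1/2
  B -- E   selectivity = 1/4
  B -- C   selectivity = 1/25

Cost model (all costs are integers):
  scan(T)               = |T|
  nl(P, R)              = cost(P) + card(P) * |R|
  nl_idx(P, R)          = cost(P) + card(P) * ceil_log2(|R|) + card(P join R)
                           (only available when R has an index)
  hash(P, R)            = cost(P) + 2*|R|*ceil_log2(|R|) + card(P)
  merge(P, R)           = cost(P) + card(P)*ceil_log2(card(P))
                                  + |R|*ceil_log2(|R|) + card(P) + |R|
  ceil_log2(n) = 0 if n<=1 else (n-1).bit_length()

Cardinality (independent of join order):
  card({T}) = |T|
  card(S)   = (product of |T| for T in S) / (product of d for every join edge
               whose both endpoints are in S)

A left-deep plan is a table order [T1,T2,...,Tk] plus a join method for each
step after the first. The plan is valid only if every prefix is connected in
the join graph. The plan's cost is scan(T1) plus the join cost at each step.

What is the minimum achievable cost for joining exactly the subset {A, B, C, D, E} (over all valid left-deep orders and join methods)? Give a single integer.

Selinger DP over subsets of {A,B,C,D,E}:
  {B}: scan cost=400, card=400
  {A}: scan cost=80, card=80
  {D}: scan cost=300, card=300
  {E}: scan cost=150, card=150
  {C}: scan cost=200, card=200
  {AB}: card=2000; try (A,hash)→1920, (B,merge)→4720, (A,merge)→5040, (A,nl_idx)→5200, (B,hash)→7360, (B,nl)→32080 …(+1); best=1920 via (A,hash)
  {BD}: card=60000; try (D,hash)→6200, (B,merge)→7300, (D,merge)→7400, (B,hash)→7800, (B,nl)→120300, (D,nl)→120400; best=6200 via (D,hash)
  {BE}: card=15000; try (E,hash)→3200, (B,merge)→5500, (E,merge)→5750, (B,hash)→7500, (B,nl)→60150, (E,nl)→60400; best=3200 via (E,hash)
  {BC}: card=3200; try (C,hash)→4000, (B,merge)→6000, (C,merge)→6200, (C,nl_idx)→6800, (B,hash)→7600, (B,nl)→80200 …(+1); best=4000 via (C,hash)
  {ABD}: card=300000; try (D,hash)→9320, (D,merge)→28920, (A,hash)→67320, (D,nl)→601920, (A,nl_idx)→726200, (A,merge)→1026840 …(+1); best=9320 via (D,hash)
  {ABE}: card=75000; try (E,hash)→6320, (A,hash)→19320, (E,merge)→27270, (A,nl_idx)→183200, (A,merge)→228840, (E,nl)→301920 …(+1); best=6320 via (E,hash)
  {ABC}: card=16000; try (C,hash)→7120, (A,hash)→8320, (C,merge)→27720, (C,nl_idx)→33920, (A,nl_idx)→42400, (A,merge)→46240 …(+2); best=7120 via (C,hash)
  {BDE}: card=2250000; try (D,hash)→23600, (E,hash)→68600, (D,merge)→231200, (E,merge)→1027550, (D,nl)→4503200, (E,nl)→9006200; best=23600 via (D,hash)
  {BCD}: card=480000; try (D,hash)→12600, (D,merge)→48600, (C,hash)→69400, (D,nl)→964000, (C,nl_idx)→966200, (C,merge)→1028000 …(+1); best=12600 via (D,hash)
  {BCE}: card=120000; try (E,hash)→9600, (C,hash)→21400, (E,merge)→46950, (C,merge)→230000, (C,nl_idx)→243200, (E,nl)→484000 …(+1); best=9600 via (E,hash)
  {ABDE}: card=11250000; try (D,hash)→86720, (E,hash)→311720, (D,merge)→1359320, (A,hash)→2274720, (E,merge)→6010670, (D,nl)→22506320 …(+4); best=86720 via (D,hash)
  {ABCD}: card=2400000; try (D,hash)→28520, (D,merge)→250120, (C,hash)→312520, (A,hash)→493720, (D,nl)→4807120, (C,nl_idx)→4809320 …(+5); best=28520 via (D,hash)
  {ABCE}: card=600000; try (E,hash)→25520, (C,hash)→84520, (A,hash)→130720, (E,merge)→248470, (C,nl_idx)→1206320, (C,merge)→1358120 …(+5); best=25520 via (E,hash)
  {BCDE}: card=18000000; try (D,hash)→135000, (E,hash)→495000, (D,merge)→2172600, (C,hash)→2276800, (E,merge)→9613950, (D,nl)→36009600 …(+4); best=135000 via (D,hash)
  {ABCDE}: card=90000000; try (D,hash)→630920, (E,hash)→2430920, (C,hash)→11339920, (D,merge)→12628520, (A,hash)→18136120, (E,merge)→55229870 …(+8); best=630920 via (D,hash)

630920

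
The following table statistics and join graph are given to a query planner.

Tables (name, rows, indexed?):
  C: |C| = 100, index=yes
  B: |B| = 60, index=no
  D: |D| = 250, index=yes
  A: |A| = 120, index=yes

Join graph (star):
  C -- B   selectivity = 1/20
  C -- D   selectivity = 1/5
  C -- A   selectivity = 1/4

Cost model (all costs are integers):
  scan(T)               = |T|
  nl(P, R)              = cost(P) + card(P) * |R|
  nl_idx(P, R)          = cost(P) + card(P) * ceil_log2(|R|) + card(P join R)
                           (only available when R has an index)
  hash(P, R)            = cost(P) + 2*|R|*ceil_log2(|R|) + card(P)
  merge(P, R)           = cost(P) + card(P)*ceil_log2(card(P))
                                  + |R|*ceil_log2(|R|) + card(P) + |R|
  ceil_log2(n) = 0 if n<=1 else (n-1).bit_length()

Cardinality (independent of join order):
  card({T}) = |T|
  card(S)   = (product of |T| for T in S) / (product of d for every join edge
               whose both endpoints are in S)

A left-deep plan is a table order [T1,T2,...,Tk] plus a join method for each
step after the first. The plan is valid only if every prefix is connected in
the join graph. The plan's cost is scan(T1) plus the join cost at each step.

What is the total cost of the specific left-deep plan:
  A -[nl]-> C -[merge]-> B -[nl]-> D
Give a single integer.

step 1: scan A: cost=120, card=120
step 2: join C via nl
    card(P join C) = 120*100/(4) = 3000
    cost = 120 + 120*100 = 12120
step 3: join B via merge
    card(P join B) = 3000*60/(20) = 9000
    cost = 12120 + 3000*12 + 60*6 + 3000 + 60 = 51540
step 4: join D via nl
    card(P join D) = 9000*250/(5) = 450000
    cost = 51540 + 9000*250 = 2301540

2301540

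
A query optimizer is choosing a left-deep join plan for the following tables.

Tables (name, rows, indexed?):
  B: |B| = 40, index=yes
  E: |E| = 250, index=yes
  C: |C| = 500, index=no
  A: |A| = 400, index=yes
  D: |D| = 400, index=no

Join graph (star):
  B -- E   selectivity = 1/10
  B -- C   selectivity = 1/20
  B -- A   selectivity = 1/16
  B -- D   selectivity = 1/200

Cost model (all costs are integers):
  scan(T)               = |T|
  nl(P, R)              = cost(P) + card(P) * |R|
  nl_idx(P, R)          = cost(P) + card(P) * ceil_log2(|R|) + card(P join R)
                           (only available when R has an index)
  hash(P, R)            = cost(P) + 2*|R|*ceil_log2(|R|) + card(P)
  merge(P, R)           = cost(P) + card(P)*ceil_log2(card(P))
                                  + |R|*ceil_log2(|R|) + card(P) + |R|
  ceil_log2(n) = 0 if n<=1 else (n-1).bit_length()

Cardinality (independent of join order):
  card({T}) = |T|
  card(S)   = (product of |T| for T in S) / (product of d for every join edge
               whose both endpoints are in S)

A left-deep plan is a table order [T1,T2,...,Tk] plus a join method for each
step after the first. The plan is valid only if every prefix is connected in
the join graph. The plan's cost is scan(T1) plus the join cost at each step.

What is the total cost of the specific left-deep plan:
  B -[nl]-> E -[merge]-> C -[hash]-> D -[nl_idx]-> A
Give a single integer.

1758240

step 1: scan B: cost=40, card=40
step 2: join E via nl
    card(P join E) = 40*250/(10) = 1000
    cost = 40 + 40*250 = 10040
step 3: join C via merge
    card(P join C) = 1000*500/(20) = 25000
    cost = 10040 + 1000*10 + 500*9 + 1000 + 500 = 26040
step 4: join D via hash
    card(P join D) = 25000*400/(200) = 50000
    cost = 26040 + 2*400*9 + 25000 = 58240
step 5: join A via nl_idx
    card(P join A) = 50000*400/(16) = 1250000
    cost = 58240 + 50000*9 + 1250000 = 1758240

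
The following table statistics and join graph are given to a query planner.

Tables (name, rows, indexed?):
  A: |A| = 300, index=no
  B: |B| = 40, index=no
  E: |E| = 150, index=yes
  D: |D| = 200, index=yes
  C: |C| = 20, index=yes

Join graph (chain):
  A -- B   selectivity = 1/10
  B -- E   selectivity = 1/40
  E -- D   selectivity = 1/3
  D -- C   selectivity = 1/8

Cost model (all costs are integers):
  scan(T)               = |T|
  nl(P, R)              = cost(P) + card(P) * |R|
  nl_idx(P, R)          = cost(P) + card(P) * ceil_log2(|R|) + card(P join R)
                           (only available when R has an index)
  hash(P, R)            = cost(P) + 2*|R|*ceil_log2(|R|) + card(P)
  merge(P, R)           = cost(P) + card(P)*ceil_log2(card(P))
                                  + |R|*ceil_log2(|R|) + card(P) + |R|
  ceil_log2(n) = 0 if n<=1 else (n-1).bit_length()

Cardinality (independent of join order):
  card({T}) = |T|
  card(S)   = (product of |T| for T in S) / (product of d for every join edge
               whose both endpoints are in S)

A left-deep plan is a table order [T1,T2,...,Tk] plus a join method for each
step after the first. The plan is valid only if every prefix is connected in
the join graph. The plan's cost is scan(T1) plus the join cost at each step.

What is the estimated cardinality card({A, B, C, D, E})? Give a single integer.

Tables in S: A(300), B(40), C(20), D(200), E(150)
Edges inside S: A-B(d=10), B-E(d=40), E-D(d=3), D-C(d=8)
numerator = 300 * 40 * 20 * 200 * 150 = 7200000000
denominator = 10 * 40 * 3 * 8 = 9600
card(S) = 7200000000 / 9600 = 750000

750000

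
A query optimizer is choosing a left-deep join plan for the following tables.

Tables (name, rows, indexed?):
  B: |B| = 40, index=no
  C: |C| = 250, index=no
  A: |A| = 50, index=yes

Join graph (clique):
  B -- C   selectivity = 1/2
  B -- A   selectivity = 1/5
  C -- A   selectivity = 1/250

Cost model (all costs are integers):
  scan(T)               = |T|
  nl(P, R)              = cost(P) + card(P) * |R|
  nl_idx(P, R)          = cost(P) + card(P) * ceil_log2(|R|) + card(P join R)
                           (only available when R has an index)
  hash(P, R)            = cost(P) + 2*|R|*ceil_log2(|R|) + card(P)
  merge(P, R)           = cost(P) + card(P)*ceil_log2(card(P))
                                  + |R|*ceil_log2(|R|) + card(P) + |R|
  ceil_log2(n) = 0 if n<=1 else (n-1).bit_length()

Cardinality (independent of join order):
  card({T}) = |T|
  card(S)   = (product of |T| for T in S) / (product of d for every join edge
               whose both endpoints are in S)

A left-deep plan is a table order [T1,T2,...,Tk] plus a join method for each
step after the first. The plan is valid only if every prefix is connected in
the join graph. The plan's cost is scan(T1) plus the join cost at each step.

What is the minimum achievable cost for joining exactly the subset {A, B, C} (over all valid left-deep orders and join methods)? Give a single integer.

Selinger DP over subsets of {A,B,C}:
  {B}: scan cost=40, card=40
  {C}: scan cost=250, card=250
  {A}: scan cost=50, card=50
  {BC}: card=5000; try (B,hash)→980, (C,merge)→2570, (B,merge)→2780, (C,hash)→4080, (C,nl)→10040, (B,nl)→10250; best=980 via (B,hash)
  {AB}: card=400; try (B,hash)→580, (A,merge)→670, (B,merge)→680, (A,hash)→680, (A,nl_idx)→680, (A,nl)→2040 …(+1); best=580 via (B,hash)
  {AC}: card=50; try (A,hash)→1100, (A,nl_idx)→1800, (C,merge)→2650, (A,merge)→2850, (C,hash)→4100, (C,nl)→12550 …(+1); best=1100 via (A,hash)
  {ABC}: card=200; try (B,hash)→1630, (B,merge)→1730, (B,nl)→3100, (C,hash)→4980, (A,hash)→6580, (C,merge)→6830 …(+4); best=1630 via (B,hash)

1630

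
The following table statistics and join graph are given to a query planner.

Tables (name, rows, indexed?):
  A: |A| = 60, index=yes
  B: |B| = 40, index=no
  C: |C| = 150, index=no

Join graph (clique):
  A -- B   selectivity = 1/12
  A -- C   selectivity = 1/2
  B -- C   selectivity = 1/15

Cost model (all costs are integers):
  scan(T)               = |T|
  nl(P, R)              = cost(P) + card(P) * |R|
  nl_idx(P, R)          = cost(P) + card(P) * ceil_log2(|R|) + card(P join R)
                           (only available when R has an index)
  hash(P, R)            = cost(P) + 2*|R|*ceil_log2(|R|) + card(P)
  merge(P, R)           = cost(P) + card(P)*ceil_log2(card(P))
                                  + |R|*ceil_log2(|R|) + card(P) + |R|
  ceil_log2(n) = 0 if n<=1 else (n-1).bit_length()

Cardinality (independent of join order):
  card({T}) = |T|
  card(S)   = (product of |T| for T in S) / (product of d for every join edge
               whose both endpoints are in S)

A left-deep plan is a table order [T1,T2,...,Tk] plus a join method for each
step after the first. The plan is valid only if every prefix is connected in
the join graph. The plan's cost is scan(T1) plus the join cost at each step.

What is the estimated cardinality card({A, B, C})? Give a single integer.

1000

Tables in S: A(60), B(40), C(150)
Edges inside S: A-B(d=12), A-C(d=2), B-C(d=15)
numerator = 60 * 40 * 150 = 360000
denominator = 12 * 2 * 15 = 360
card(S) = 360000 / 360 = 1000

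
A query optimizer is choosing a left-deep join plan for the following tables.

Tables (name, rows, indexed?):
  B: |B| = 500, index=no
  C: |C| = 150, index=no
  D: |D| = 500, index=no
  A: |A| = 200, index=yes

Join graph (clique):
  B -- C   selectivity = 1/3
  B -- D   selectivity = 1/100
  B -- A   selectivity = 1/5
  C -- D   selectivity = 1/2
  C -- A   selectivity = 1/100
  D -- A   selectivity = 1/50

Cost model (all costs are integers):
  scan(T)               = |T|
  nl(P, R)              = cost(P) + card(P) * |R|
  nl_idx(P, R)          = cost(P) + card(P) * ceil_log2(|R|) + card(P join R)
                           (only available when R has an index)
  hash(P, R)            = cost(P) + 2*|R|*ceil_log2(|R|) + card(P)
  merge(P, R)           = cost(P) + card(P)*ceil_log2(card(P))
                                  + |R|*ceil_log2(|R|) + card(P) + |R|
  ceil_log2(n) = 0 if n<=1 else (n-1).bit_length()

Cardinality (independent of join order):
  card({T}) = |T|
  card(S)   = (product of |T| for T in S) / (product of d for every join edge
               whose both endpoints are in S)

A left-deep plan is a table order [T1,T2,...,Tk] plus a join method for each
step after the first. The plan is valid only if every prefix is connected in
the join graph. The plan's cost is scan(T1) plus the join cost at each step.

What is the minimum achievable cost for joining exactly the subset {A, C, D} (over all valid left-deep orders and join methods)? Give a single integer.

8600

Selinger DP over subsets of {A,C,D}:
  {C}: scan cost=150, card=150
  {D}: scan cost=500, card=500
  {A}: scan cost=200, card=200
  {CD}: card=37500; try (C,hash)→3400, (D,merge)→6500, (C,merge)→6850, (D,hash)→9300, (D,nl)→75150, (C,nl)→75500; best=3400 via (C,hash)
  {AC}: card=300; try (A,nl_idx)→1650, (C,hash)→2800, (A,merge)→3300, (C,merge)→3350, (A,hash)→3500, (A,nl)→30150 …(+1); best=1650 via (A,nl_idx)
  {AD}: card=2000; try (A,hash)→4200, (A,nl_idx)→6500, (D,merge)→7000, (A,merge)→7300, (D,hash)→9400, (D,nl)→100200 …(+1); best=4200 via (A,hash)
  {ACD}: card=1500; try (C,hash)→8600, (D,merge)→9650, (D,hash)→10950, (C,merge)→29550, (A,hash)→44100, (D,nl)→151650 …(+4); best=8600 via (C,hash)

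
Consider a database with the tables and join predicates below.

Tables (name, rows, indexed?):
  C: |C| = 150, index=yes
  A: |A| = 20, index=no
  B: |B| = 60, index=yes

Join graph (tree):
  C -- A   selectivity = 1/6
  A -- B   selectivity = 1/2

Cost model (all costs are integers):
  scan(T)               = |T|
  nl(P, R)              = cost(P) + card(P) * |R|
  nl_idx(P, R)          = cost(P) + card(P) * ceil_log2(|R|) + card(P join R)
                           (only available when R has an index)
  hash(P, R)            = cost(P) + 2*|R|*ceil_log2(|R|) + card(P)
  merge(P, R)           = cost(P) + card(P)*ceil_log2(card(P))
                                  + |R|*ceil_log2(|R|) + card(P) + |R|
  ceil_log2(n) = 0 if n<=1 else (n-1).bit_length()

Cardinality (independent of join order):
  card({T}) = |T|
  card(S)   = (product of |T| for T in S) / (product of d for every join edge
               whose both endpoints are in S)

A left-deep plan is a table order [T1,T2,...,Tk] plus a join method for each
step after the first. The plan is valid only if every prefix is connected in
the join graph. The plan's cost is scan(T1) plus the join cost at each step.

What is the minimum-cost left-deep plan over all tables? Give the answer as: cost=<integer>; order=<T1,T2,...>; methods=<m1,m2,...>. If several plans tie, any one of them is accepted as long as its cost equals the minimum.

Selinger DP (subsets sized 1..n):
  {C}: scan cost=150, card=150
  {A}: scan cost=20, card=20
  {B}: scan cost=60, card=60
  {AC}: card=500; try (A,hash)→500, (C,nl_idx)→680, (C,merge)→1490, (A,merge)→1620, (C,hash)→2440, (C,nl)→3020 …(+1); best=500 via (A,hash)
  {AB}: card=600; try (A,hash)→320, (B,merge)→560, (A,merge)→600, (B,nl_idx)→740, (B,hash)→760, (B,nl)→1220 …(+1); best=320 via (A,hash)
  {ABC}: card=15000; try (B,hash)→1720, (C,hash)→3320, (B,merge)→5920, (C,merge)→8270, (B,nl_idx)→18500, (C,nl_idx)→20120 …(+2); best=1720 via (B,hash)

cost=1720; order=C,A,B; methods=hash,hash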